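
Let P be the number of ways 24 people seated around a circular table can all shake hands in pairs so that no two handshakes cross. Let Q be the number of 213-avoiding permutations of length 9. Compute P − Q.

203150

With 24 = 2·12 people, non-crossing handshake pairings are non-crossing perfect matchings on a circle, counted by C_12. So P = C_12 = 208012.
Permutations of [n] avoiding any single length-3 pattern are counted by C_n; here n = 9. So Q = C_9 = 4862.
P − Q = 208012 − 4862 = 203150.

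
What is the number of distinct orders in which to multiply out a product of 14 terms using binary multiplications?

Parenthesizations of m factors correspond to full binary trees with m leaves, counted by C_{m−1}; m = 14 gives C_13.
C_13 = 742900.

742900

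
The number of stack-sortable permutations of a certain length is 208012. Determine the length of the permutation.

Stack-sortable permutations of [n] are counted by C_n, and C_12 = 208012.

12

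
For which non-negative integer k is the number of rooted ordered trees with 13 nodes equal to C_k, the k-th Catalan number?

A rooted plane tree on 13 nodes has 12 edges, and such trees are counted by C_12.

12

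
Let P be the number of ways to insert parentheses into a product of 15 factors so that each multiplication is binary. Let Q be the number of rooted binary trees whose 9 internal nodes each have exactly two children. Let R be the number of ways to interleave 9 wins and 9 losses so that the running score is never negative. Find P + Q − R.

2674440

Bracketing 15 factors into binary products is counted by C_{15−1} = C_14. So P = C_14 = 2674440.
Full binary trees with n internal nodes are counted by C_n; here n = 9. So Q = C_9 = 4862.
Reading a vote for the leader as '(' and for the other as ')' turns such a sequence into a balanced string of 9 pairs, so the count is C_9. So R = C_9 = 4862.
P + Q − R = 2674440 + 4862 − 4862 = 2674440.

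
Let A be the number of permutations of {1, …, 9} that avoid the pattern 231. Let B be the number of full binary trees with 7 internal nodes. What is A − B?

4433

For any fixed pattern of length 3, the pattern-avoiding permutations of [9] number C_9. So A = C_9 = 4862.
Full binary trees with n internal nodes are counted by C_n; here n = 7. So B = C_7 = 429.
A − B = 4862 − 429 = 4433.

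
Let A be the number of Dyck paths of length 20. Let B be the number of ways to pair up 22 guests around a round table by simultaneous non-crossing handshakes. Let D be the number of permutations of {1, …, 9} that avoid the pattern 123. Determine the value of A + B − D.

Paths of 10 up- and 10 down-steps that never dip below the axis are Dyck paths; their count is C_10. So A = C_10 = 16796.
Non-crossing handshake pairings of 2n people are counted by C_n; 22 people gives n = 11. So B = C_11 = 58786.
Permutations of [n] avoiding any single length-3 pattern are counted by C_n; here n = 9. So D = C_9 = 4862.
A + B − D = 16796 + 58786 − 4862 = 70720.

70720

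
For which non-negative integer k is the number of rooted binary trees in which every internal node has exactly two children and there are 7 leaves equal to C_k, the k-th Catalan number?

Full binary trees with 7 leaves have 7−1 = 6 internal nodes, so there are C_6 of them.

6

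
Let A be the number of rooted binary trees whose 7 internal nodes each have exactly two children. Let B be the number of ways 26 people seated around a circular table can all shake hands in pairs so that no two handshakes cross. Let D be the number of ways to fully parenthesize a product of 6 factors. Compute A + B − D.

Full binary trees with n internal nodes are counted by C_n; here n = 7. So A = C_7 = 429.
Non-crossing handshake pairings of 2n people are counted by C_n; 26 people gives n = 13. So B = C_13 = 742900.
Bracketing 6 factors into binary products is counted by C_{6−1} = C_5. So D = C_5 = 42.
A + B − D = 429 + 742900 − 42 = 743287.

743287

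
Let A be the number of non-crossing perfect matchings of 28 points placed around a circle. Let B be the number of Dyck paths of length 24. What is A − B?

2466428

Pairing 28 circle points by 14 non-crossing chords gives C_14 matchings. So A = C_14 = 2674440.
A Dyck path with 12 up-steps and 12 down-steps has semilength 12, so there are C_12 of them. So B = C_12 = 208012.
A − B = 2674440 − 208012 = 2466428.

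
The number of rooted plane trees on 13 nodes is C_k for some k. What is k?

12

A rooted plane tree on 13 nodes has 12 edges, and such trees are counted by C_12.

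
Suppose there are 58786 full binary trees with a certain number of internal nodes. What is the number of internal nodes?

11

Full binary trees with n internal nodes are counted by C_n. The Catalan number equal to 58786 is C_11.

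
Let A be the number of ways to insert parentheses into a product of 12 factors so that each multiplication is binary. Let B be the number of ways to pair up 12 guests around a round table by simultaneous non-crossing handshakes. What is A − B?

58654

Bracketing 12 factors into binary products is counted by C_{12−1} = C_11. So A = C_11 = 58786.
Non-crossing handshake pairings of 2n people are counted by C_n; 12 people gives n = 6. So B = C_6 = 132.
A − B = 58786 − 132 = 58654.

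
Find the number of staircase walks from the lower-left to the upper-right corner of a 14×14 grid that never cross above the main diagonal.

Sub-diagonal monotone paths from (0,0) to (14,14) biject with Dyck paths of semilength 14, giving C_14.
C_14 = 2674440.

2674440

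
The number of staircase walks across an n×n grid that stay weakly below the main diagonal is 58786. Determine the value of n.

Such diagonal-avoiding paths in an n×n grid are counted by C_n. Since C_11 = 58786, the index is 11.

11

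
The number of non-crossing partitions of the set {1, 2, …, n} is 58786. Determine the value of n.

11

Non-crossing partitions of [n] are counted by C_n. Since C_11 = 58786, the index is 11.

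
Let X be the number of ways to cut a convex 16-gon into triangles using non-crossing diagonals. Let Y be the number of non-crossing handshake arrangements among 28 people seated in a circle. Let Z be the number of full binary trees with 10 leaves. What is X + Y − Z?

5344018

Triangulations of a convex m-gon are counted by C_{m−2}; with m = 16 this is C_14. So X = C_14 = 2674440.
With 28 = 2·14 people, non-crossing handshake pairings are non-crossing perfect matchings on a circle, counted by C_14. So Y = C_14 = 2674440.
Full binary trees with 10 leaves have 10−1 = 9 internal nodes, so there are C_9 of them. So Z = C_9 = 4862.
X + Y − Z = 2674440 + 2674440 − 4862 = 5344018.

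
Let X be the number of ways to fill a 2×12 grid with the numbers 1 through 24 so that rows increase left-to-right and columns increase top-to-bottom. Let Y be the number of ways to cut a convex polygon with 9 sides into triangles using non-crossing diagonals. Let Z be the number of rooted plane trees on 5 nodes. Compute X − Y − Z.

207569

Standard Young tableaux of shape 2×n are counted by C_n; here n = 12. So X = C_12 = 208012.
A convex 9-gon is triangulated into 7 triangles, and the number of such triangulations is the Catalan number C_{9−2} = C_7. So Y = C_7 = 429.
Rooted ordered (plane) trees on m nodes have m−1 edges and are counted by C_{m−1}; m = 5 gives C_4. So Z = C_4 = 14.
X − Y − Z = 208012 − 429 − 14 = 207569.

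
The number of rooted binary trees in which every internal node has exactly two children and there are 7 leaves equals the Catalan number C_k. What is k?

6

Full binary trees with 7 leaves have 7−1 = 6 internal nodes, so there are C_6 of them.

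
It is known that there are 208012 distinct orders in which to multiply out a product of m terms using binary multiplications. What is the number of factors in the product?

Parenthesizations of m factors are counted by C_{m−1}. Since C_12 = 208012, the index is 12.
So the index is 12, and the number of factors is 12 + 1 = 13.

13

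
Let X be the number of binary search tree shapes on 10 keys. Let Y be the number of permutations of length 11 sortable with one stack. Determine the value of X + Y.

Rooted binary trees with 10 nodes (each child slot possibly empty) number C_10. So X = C_10 = 16796.
Stack-sortable permutations are exactly the 231-avoiding ones, counted by C_n; here n = 11. So Y = C_11 = 58786.
X + Y = 16796 + 58786 = 75582.

75582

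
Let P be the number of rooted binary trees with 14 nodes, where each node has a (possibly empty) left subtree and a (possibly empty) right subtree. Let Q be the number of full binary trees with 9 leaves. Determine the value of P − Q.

Rooted binary trees with 14 nodes (each child slot possibly empty) number C_14. So P = C_14 = 2674440.
Full binary trees with 9 leaves have 9−1 = 8 internal nodes, so there are C_8 of them. So Q = C_8 = 1430.
P − Q = 2674440 − 1430 = 2673010.

2673010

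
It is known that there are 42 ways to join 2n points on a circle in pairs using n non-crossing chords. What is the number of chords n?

Non-crossing pairings of 2n points on a circle are counted by C_n, and C_5 = 42.

5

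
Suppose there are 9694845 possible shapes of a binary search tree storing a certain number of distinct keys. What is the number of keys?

Binary search tree shapes on n keys are counted by C_n. The Catalan number equal to 9694845 is C_15.

15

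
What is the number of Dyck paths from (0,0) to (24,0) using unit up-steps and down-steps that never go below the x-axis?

Dyck paths of semilength n (length 2n) are counted by C_n; here n = 12.
C_12 = C(24,12)/13 = 2704156/13 = 208012.

208012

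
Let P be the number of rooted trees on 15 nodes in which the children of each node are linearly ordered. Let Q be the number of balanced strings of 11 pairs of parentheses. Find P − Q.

Rooted ordered (plane) trees on m nodes have m−1 edges and are counted by C_{m−1}; m = 15 gives C_14. So P = C_14 = 2674440.
Balanced strings of n pairs of brackets are counted by C_n; here n = 11. So Q = C_11 = 58786.
P − Q = 2674440 − 58786 = 2615654.

2615654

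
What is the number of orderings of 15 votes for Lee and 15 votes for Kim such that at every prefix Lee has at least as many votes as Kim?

9694845

Reading a vote for the leader as '(' and for the other as ')' turns such a sequence into a balanced string of 15 pairs, so the count is C_15.
C_15 = C(30,15)/16 = 155117520/16 = 9694845.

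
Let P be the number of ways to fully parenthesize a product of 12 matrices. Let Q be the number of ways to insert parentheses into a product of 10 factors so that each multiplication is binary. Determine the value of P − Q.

Parenthesizations of m factors correspond to full binary trees with m leaves, counted by C_{m−1}; m = 12 gives C_11. So P = C_11 = 58786.
Parenthesizations of m factors correspond to full binary trees with m leaves, counted by C_{m−1}; m = 10 gives C_9. So Q = C_9 = 4862.
P − Q = 58786 − 4862 = 53924.

53924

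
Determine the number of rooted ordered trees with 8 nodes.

429

Rooted ordered (plane) trees on m nodes have m−1 edges and are counted by C_{m−1}; m = 8 gives C_7.
C_7 = 429.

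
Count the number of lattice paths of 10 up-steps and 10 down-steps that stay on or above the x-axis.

Paths of 10 up- and 10 down-steps that never dip below the axis are Dyck paths; their count is C_10.
C_10 = C(20,10)/11 = 184756/11 = 16796.

16796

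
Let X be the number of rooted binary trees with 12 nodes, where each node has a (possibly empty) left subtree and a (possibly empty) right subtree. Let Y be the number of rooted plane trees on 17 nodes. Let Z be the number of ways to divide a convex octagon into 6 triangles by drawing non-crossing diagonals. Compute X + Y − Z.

There are C_n binary search tree shapes on n keys; with n = 12 that is C_12. So X = C_12 = 208012.
Rooted ordered (plane) trees on m nodes have m−1 edges and are counted by C_{m−1}; m = 17 gives C_16. So Y = C_16 = 35357670.
A convex 8-gon is triangulated into 6 triangles, and the number of such triangulations is the Catalan number C_{8−2} = C_6. So Z = C_6 = 132.
X + Y − Z = 208012 + 35357670 − 132 = 35565550.

35565550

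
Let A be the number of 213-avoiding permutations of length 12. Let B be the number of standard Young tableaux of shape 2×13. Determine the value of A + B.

Permutations of [n] avoiding any single length-3 pattern are counted by C_n; here n = 12. So A = C_12 = 208012.
By the hook-length formula (or a Dyck-path bijection), SYT of shape 2×13 number C_13. So B = C_13 = 742900.
A + B = 208012 + 742900 = 950912.

950912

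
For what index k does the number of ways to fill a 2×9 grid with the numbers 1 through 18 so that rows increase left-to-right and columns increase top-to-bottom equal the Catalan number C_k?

9

Standard Young tableaux of shape 2×n are counted by C_n; here n = 9.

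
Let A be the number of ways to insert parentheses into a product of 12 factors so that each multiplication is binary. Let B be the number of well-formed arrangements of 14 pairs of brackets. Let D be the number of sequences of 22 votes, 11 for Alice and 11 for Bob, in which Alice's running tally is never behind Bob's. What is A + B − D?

2674440

Parenthesizations of m factors correspond to full binary trees with m leaves, counted by C_{m−1}; m = 12 gives C_11. So A = C_11 = 58786.
With 14 pairs the number of balanced bracket strings is the Catalan number C_14. So B = C_14 = 2674440.
Ballot sequences with n votes each where one side never trails are Dyck words, counted by C_n; here n = 11. So D = C_11 = 58786.
A + B − D = 58786 + 2674440 − 58786 = 2674440.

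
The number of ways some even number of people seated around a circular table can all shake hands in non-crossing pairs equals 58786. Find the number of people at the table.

22

Non-crossing handshake pairings of 2n people are counted by C_n. Since C_11 = 58786, the index is 11.
So n = 11, and there are 2n = 22 people.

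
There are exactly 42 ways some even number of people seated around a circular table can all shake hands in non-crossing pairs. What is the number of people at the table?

10

Non-crossing handshake pairings of 2n people are counted by C_n. Since C_5 = 42, the index is 5.
So n = 5, and there are 2n = 10 people.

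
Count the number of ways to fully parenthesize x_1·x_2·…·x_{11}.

16796

Ways to associate a product of 11 factors correspond to binary trees on 11 leaves, so the count is C_10.
C_10 = C(20,10)/11 = 184756/11 = 16796.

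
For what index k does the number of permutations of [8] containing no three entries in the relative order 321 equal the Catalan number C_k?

8

Permutations of [n] avoiding any single length-3 pattern are counted by C_n; here n = 8.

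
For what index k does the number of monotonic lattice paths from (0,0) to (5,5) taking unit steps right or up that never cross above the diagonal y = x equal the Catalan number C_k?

Monotone paths in an n×n grid that stay weakly below the diagonal are counted by C_n; here n = 5.

5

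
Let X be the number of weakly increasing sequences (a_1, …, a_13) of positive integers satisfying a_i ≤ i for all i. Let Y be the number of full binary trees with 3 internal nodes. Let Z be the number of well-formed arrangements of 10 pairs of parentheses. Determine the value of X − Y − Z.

Weakly increasing sequences with a_i ≤ i biject with Dyck paths of semilength 13, so there are C_13. So X = C_13 = 742900.
The number of full binary trees on 3 internal nodes is the Catalan number C_3. So Y = C_3 = 5.
A balanced arrangement of 10 bracket pairs is a Dyck word of semilength 10, so the count is C_10. So Z = C_10 = 16796.
X − Y − Z = 742900 − 5 − 16796 = 726099.

726099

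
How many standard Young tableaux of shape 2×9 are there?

4862

Standard Young tableaux of shape 2×n are counted by C_n; here n = 9.
C_9 = 4862.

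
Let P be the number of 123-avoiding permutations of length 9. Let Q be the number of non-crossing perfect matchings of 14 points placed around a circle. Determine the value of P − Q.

4433

For any fixed pattern of length 3, the pattern-avoiding permutations of [9] number C_9. So P = C_9 = 4862.
Non-crossing perfect matchings of 2n points on a circle are counted by C_n; with 14 points, n = 7. So Q = C_7 = 429.
P − Q = 4862 − 429 = 4433.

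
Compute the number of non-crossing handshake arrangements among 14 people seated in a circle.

429

With 14 = 2·7 people, non-crossing handshake pairings are non-crossing perfect matchings on a circle, counted by C_7.
C_7 = 429.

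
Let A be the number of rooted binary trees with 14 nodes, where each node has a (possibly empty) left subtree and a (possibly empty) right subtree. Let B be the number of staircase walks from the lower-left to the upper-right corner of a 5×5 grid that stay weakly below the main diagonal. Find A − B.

2674398

There are C_n binary search tree shapes on n keys; with n = 14 that is C_14. So A = C_14 = 2674440.
Monotone paths in an n×n grid that stay weakly below the diagonal are counted by C_n; here n = 5. So B = C_5 = 42.
A − B = 2674440 − 42 = 2674398.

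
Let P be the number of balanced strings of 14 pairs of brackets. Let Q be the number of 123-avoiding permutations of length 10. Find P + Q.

With 14 pairs the number of balanced bracket strings is the Catalan number C_14. So P = C_14 = 2674440.
Permutations of [n] avoiding any single length-3 pattern are counted by C_n; here n = 10. So Q = C_10 = 16796.
P + Q = 2674440 + 16796 = 2691236.

2691236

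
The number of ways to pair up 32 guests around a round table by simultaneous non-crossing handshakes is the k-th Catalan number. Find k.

Non-crossing handshake pairings of 2n people are counted by C_n; 32 people gives n = 16.

16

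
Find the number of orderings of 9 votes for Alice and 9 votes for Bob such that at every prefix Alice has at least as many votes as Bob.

4862

Reading a vote for the leader as '(' and for the other as ')' turns such a sequence into a balanced string of 9 pairs, so the count is C_9.
C_9 = 4862.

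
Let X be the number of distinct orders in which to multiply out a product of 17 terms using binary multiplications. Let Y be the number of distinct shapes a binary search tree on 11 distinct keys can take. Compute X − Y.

35298884

Ways to associate a product of 17 factors correspond to binary trees on 17 leaves, so the count is C_16. So X = C_16 = 35357670.
Binary trees (left/right distinguished) on n nodes are counted by C_n; here n = 11. So Y = C_11 = 58786.
X − Y = 35357670 − 58786 = 35298884.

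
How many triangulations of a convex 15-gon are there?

Triangulations of a convex m-gon are counted by C_{m−2}; with m = 15 this is C_13.
C_13 = C(26,13)/14 = 10400600/14 = 742900.

742900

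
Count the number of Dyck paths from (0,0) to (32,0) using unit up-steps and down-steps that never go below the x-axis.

Paths of 16 up- and 16 down-steps that never dip below the axis are Dyck paths; their count is C_16.
C_16 = C(32,16)/17 = 601080390/17 = 35357670.

35357670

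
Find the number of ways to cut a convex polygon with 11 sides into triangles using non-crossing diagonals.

4862

The number of triangulations of an 11-gon is the Catalan number C_9 (index = sides − 2).
C_9 = C(18,9)/10 = 48620/10 = 4862.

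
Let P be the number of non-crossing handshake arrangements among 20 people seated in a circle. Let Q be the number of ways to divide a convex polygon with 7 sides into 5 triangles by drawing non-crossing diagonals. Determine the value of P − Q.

16754

Non-crossing handshake pairings of 2n people are counted by C_n; 20 people gives n = 10. So P = C_10 = 16796.
Triangulations of a convex m-gon are counted by C_{m−2}; with m = 7 this is C_5. So Q = C_5 = 42.
P − Q = 16796 − 42 = 16754.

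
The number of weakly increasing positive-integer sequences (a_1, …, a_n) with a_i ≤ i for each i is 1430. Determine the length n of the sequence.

Such sub-staircase sequences of length n are counted by C_n; 1430 = C_8.

8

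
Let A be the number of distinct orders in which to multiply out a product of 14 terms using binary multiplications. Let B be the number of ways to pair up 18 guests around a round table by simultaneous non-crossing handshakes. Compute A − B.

738038

Parenthesizations of m factors correspond to full binary trees with m leaves, counted by C_{m−1}; m = 14 gives C_13. So A = C_13 = 742900.
With 18 = 2·9 people, non-crossing handshake pairings are non-crossing perfect matchings on a circle, counted by C_9. So B = C_9 = 4862.
A − B = 742900 − 4862 = 738038.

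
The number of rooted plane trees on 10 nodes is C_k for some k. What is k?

9

A rooted plane tree on 10 nodes has 9 edges, and such trees are counted by C_9.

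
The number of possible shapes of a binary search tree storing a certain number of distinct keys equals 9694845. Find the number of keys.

Binary search tree shapes on n keys are counted by C_n. The Catalan number equal to 9694845 is C_15.

15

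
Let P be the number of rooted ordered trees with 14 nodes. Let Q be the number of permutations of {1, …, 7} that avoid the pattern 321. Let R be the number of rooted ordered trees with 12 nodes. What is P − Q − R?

A rooted plane tree on 14 nodes has 13 edges, and such trees are counted by C_13. So P = C_13 = 742900.
Permutations of [n] avoiding any single length-3 pattern are counted by C_n; here n = 7. So Q = C_7 = 429.
Rooted ordered (plane) trees on m nodes have m−1 edges and are counted by C_{m−1}; m = 12 gives C_11. So R = C_11 = 58786.
P − Q − R = 742900 − 429 − 58786 = 683685.

683685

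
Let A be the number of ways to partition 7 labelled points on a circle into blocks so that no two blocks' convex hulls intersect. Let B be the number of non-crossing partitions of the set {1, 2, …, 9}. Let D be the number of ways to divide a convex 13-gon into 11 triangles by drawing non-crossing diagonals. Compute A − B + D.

The non-crossing partitions of [7] form a lattice of size C_7. So A = C_7 = 429.
The non-crossing partitions of [9] form a lattice of size C_9. So B = C_9 = 4862.
A convex 13-gon is triangulated into 11 triangles, and the number of such triangulations is the Catalan number C_{13−2} = C_11. So D = C_11 = 58786.
A − B + D = 429 − 4862 + 58786 = 54353.

54353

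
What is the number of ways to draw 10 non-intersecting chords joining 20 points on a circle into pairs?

16796

Pairing 20 circle points by 10 non-crossing chords gives C_10 matchings.
C_10 = C(20,10)/11 = 184756/11 = 16796.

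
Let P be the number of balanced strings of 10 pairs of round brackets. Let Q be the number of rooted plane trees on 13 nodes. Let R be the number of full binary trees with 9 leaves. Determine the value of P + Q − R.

Balanced strings of n pairs of brackets are counted by C_n; here n = 10. So P = C_10 = 16796.
Rooted ordered (plane) trees on m nodes have m−1 edges and are counted by C_{m−1}; m = 13 gives C_12. So Q = C_12 = 208012.
A full binary tree with L leaves has L−1 internal nodes and is counted by C_{L−1}; L = 9 gives C_8. So R = C_8 = 1430.
P + Q − R = 16796 + 208012 − 1430 = 223378.

223378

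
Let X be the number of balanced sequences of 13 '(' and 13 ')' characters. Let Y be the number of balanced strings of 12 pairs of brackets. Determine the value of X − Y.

534888

With 13 pairs the number of balanced bracket strings is the Catalan number C_13. So X = C_13 = 742900.
A balanced arrangement of 12 bracket pairs is a Dyck word of semilength 12, so the count is C_12. So Y = C_12 = 208012.
X − Y = 742900 − 208012 = 534888.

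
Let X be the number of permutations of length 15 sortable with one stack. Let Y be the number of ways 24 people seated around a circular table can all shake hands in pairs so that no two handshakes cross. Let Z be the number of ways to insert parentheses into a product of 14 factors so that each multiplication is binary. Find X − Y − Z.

8743933

By Knuth's characterisation, the stack-sortable permutations of length 15 are the 231-avoiders, numbering C_15. So X = C_15 = 9694845.
With 24 = 2·12 people, non-crossing handshake pairings are non-crossing perfect matchings on a circle, counted by C_12. So Y = C_12 = 208012.
Bracketing 14 factors into binary products is counted by C_{14−1} = C_13. So Z = C_13 = 742900.
X − Y − Z = 9694845 − 208012 − 742900 = 8743933.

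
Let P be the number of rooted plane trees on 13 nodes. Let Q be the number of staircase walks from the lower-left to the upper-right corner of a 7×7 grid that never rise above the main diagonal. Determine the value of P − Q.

A rooted plane tree on 13 nodes has 12 edges, and such trees are counted by C_12. So P = C_12 = 208012.
Sub-diagonal monotone paths from (0,0) to (7,7) biject with Dyck paths of semilength 7, giving C_7. So Q = C_7 = 429.
P − Q = 208012 − 429 = 207583.

207583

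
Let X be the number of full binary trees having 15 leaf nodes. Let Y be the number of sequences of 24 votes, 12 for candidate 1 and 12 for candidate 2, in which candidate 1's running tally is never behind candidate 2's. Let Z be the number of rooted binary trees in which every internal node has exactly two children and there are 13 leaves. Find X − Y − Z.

2258416

A full binary tree with L leaves has L−1 internal nodes and is counted by C_{L−1}; L = 15 gives C_14. So X = C_14 = 2674440.
Reading a vote for the leader as '(' and for the other as ')' turns such a sequence into a balanced string of 12 pairs, so the count is C_12. So Y = C_12 = 208012.
Full binary trees with 13 leaves have 13−1 = 12 internal nodes, so there are C_12 of them. So Z = C_12 = 208012.
X − Y − Z = 2674440 − 208012 − 208012 = 2258416.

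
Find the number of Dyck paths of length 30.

A Dyck path with 15 up-steps and 15 down-steps has semilength 15, so there are C_15 of them.
C_15 = C(30,15)/16 = 155117520/16 = 9694845.

9694845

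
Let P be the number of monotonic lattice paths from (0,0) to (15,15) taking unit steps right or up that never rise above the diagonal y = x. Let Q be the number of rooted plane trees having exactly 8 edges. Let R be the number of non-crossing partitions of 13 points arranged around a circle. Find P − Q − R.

8950515

Sub-diagonal monotone paths from (0,0) to (15,15) biject with Dyck paths of semilength 15, giving C_15. So P = C_15 = 9694845.
Rooted ordered trees with n edges are counted by C_n; here n = 8. So Q = C_8 = 1430.
The non-crossing partitions of [13] form a lattice of size C_13. So R = C_13 = 742900.
P − Q − R = 9694845 − 1430 − 742900 = 8950515.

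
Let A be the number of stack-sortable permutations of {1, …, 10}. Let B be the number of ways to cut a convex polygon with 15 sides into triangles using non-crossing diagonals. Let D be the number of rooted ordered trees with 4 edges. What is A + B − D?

Stack-sortable permutations are exactly the 231-avoiding ones, counted by C_n; here n = 10. So A = C_10 = 16796.
The number of triangulations of a 15-gon is the Catalan number C_13 (index = sides − 2). So B = C_13 = 742900.
Rooted ordered trees with n edges are counted by C_n; here n = 4. So D = C_4 = 14.
A + B − D = 16796 + 742900 − 14 = 759682.

759682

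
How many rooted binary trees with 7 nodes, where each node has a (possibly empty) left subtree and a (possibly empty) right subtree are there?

There are C_n binary search tree shapes on n keys; with n = 7 that is C_7.
C_7 = C(14,7)/8 = 3432/8 = 429.

429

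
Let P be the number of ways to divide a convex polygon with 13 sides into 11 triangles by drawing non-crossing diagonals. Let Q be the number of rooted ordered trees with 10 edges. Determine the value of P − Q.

Triangulations of a convex m-gon are counted by C_{m−2}; with m = 13 this is C_11. So P = C_11 = 58786.
Rooted ordered trees with n edges are counted by C_n; here n = 10. So Q = C_10 = 16796.
P − Q = 58786 − 16796 = 41990.

41990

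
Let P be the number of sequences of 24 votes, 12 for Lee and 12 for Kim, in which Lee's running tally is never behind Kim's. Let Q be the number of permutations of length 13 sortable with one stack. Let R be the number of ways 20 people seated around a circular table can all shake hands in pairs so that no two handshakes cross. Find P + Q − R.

934116

Ballot sequences with n votes each where one side never trails are Dyck words, counted by C_n; here n = 12. So P = C_12 = 208012.
Stack-sortable permutations are exactly the 231-avoiding ones, counted by C_n; here n = 13. So Q = C_13 = 742900.
Non-crossing handshake pairings of 2n people are counted by C_n; 20 people gives n = 10. So R = C_10 = 16796.
P + Q − R = 208012 + 742900 − 16796 = 934116.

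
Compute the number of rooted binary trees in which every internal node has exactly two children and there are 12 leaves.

Full binary trees with 12 leaves have 12−1 = 11 internal nodes, so there are C_11 of them.
C_11 = 58786.

58786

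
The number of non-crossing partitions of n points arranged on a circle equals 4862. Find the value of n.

9

Non-crossing partitions of [n] are counted by C_n. The Catalan number equal to 4862 is C_9.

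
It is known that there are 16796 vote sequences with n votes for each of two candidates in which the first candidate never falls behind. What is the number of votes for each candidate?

10

Such ballot sequences with n votes each are counted by C_n. Since C_10 = 16796, the index is 10.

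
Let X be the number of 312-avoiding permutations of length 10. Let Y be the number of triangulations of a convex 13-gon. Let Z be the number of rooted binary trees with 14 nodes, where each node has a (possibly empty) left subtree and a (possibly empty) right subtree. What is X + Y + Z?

2750022

Permutations of [n] avoiding any single length-3 pattern are counted by C_n; here n = 10. So X = C_10 = 16796.
Triangulations of a convex m-gon are counted by C_{m−2}; with m = 13 this is C_11. So Y = C_11 = 58786.
Rooted binary trees with 14 nodes (each child slot possibly empty) number C_14. So Z = C_14 = 2674440.
X + Y + Z = 16796 + 58786 + 2674440 = 2750022.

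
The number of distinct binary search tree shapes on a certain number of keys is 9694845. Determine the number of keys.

15

Binary search tree shapes on n keys are counted by C_n; 9694845 = C_15.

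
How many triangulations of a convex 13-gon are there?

58786

Triangulations of a convex m-gon are counted by C_{m−2}; with m = 13 this is C_11.
C_11 = C(22,11)/12 = 705432/12 = 58786.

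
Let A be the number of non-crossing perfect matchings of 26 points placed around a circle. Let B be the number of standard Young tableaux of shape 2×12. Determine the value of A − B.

Non-crossing perfect matchings of 2n points on a circle are counted by C_n; with 26 points, n = 13. So A = C_13 = 742900.
By the hook-length formula (or a Dyck-path bijection), SYT of shape 2×12 number C_12. So B = C_12 = 208012.
A − B = 742900 − 208012 = 534888.

534888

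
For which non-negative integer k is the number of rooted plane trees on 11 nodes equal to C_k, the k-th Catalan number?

10

Rooted ordered (plane) trees on m nodes have m−1 edges and are counted by C_{m−1}; m = 11 gives C_10.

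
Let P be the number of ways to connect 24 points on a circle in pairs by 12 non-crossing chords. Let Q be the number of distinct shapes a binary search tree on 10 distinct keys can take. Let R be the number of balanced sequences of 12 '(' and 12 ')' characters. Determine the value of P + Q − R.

Pairing 24 circle points by 12 non-crossing chords gives C_12 matchings. So P = C_12 = 208012.
Rooted binary trees with 10 nodes (each child slot possibly empty) number C_10. So Q = C_10 = 16796.
A balanced arrangement of 12 bracket pairs is a Dyck word of semilength 12, so the count is C_12. So R = C_12 = 208012.
P + Q − R = 208012 + 16796 − 208012 = 16796.

16796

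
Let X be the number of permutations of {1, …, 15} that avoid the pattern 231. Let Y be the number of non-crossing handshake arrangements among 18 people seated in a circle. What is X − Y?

9689983

Permutations of [n] avoiding any single length-3 pattern are counted by C_n; here n = 15. So X = C_15 = 9694845.
Non-crossing handshake pairings of 2n people are counted by C_n; 18 people gives n = 9. So Y = C_9 = 4862.
X − Y = 9694845 − 4862 = 9689983.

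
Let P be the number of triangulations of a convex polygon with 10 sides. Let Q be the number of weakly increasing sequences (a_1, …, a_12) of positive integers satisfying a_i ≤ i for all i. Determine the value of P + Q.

Triangulations of a convex m-gon are counted by C_{m−2}; with m = 10 this is C_8. So P = C_8 = 1430.
Such sub-staircase sequences of length n are counted by C_n; here n = 12. So Q = C_12 = 208012.
P + Q = 1430 + 208012 = 209442.

209442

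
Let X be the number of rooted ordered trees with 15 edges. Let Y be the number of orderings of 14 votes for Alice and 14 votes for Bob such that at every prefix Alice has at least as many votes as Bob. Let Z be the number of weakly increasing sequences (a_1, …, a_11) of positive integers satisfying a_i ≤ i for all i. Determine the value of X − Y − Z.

6961619

Rooted ordered trees with n edges are counted by C_n; here n = 15. So X = C_15 = 9694845.
Reading a vote for the leader as '(' and for the other as ')' turns such a sequence into a balanced string of 14 pairs, so the count is C_14. So Y = C_14 = 2674440.
Such sub-staircase sequences of length n are counted by C_n; here n = 11. So Z = C_11 = 58786.
X − Y − Z = 9694845 − 2674440 − 58786 = 6961619.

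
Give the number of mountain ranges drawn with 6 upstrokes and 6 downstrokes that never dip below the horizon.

Paths of 6 up- and 6 down-steps that never dip below the axis are Dyck paths; their count is C_6.
C_6 = 132.

132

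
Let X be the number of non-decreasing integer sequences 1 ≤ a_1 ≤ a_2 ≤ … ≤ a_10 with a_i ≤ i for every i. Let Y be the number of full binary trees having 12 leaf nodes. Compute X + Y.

Such sub-staircase sequences of length n are counted by C_n; here n = 10. So X = C_10 = 16796.
A full binary tree with L leaves has L−1 internal nodes and is counted by C_{L−1}; L = 12 gives C_11. So Y = C_11 = 58786.
X + Y = 16796 + 58786 = 75582.

75582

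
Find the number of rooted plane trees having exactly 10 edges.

A rooted plane tree with 10 edges has 11 nodes, and the count is C_10.
C_10 = 16796.

16796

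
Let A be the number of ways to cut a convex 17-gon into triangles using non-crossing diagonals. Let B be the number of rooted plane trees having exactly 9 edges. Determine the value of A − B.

The number of triangulations of a 17-gon is the Catalan number C_15 (index = sides − 2). So A = C_15 = 9694845.
A rooted plane tree with 9 edges has 10 nodes, and the count is C_9. So B = C_9 = 4862.
A − B = 9694845 − 4862 = 9689983.

9689983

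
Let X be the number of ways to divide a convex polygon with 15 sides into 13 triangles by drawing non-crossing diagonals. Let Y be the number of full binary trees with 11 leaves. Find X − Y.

726104

Triangulations of a convex m-gon are counted by C_{m−2}; with m = 15 this is C_13. So X = C_13 = 742900.
Full binary trees with 11 leaves have 11−1 = 10 internal nodes, so there are C_10 of them. So Y = C_10 = 16796.
X − Y = 742900 − 16796 = 726104.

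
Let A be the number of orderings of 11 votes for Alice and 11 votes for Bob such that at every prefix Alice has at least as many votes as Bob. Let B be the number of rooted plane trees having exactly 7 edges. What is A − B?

58357

Reading a vote for the leader as '(' and for the other as ')' turns such a sequence into a balanced string of 11 pairs, so the count is C_11. So A = C_11 = 58786.
Rooted ordered trees with n edges are counted by C_n; here n = 7. So B = C_7 = 429.
A − B = 58786 − 429 = 58357.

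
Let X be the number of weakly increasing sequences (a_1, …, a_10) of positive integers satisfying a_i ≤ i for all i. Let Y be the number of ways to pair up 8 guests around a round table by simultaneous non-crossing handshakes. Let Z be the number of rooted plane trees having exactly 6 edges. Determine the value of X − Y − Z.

Such sub-staircase sequences of length n are counted by C_n; here n = 10. So X = C_10 = 16796.
Non-crossing handshake pairings of 2n people are counted by C_n; 8 people gives n = 4. So Y = C_4 = 14.
Rooted ordered trees with n edges are counted by C_n; here n = 6. So Z = C_6 = 132.
X − Y − Z = 16796 − 14 − 132 = 16650.

16650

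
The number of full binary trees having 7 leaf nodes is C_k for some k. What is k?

Full binary trees with 7 leaves have 7−1 = 6 internal nodes, so there are C_6 of them.

6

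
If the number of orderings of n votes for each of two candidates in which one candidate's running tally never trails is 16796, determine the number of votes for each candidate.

Such ballot sequences with n votes each are counted by C_n. Since C_10 = 16796, the index is 10.

10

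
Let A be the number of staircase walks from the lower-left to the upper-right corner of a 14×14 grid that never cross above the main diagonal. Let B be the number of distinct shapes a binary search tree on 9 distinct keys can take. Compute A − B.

2669578

Sub-diagonal monotone paths from (0,0) to (14,14) biject with Dyck paths of semilength 14, giving C_14. So A = C_14 = 2674440.
Rooted binary trees with 9 nodes (each child slot possibly empty) number C_9. So B = C_9 = 4862.
A − B = 2674440 − 4862 = 2669578.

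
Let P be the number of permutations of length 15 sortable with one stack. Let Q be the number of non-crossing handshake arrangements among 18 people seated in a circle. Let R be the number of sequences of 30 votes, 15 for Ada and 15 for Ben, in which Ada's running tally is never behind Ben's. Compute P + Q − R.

Stack-sortable permutations are exactly the 231-avoiding ones, counted by C_n; here n = 15. So P = C_15 = 9694845.
Non-crossing handshake pairings of 2n people are counted by C_n; 18 people gives n = 9. So Q = C_9 = 4862.
Ballot sequences with n votes each where one side never trails are Dyck words, counted by C_n; here n = 15. So R = C_15 = 9694845.
P + Q − R = 9694845 + 4862 − 9694845 = 4862.

4862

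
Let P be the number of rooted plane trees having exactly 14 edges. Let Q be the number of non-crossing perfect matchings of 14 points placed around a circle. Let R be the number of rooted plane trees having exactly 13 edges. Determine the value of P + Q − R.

1931969

Rooted ordered trees with n edges are counted by C_n; here n = 14. So P = C_14 = 2674440.
Pairing 14 circle points by 7 non-crossing chords gives C_7 matchings. So Q = C_7 = 429.
Rooted ordered trees with n edges are counted by C_n; here n = 13. So R = C_13 = 742900.
P + Q − R = 2674440 + 429 − 742900 = 1931969.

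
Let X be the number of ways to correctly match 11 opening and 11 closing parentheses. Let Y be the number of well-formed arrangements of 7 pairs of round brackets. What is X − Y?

58357

Balanced strings of n pairs of brackets are counted by C_n; here n = 11. So X = C_11 = 58786.
A balanced arrangement of 7 bracket pairs is a Dyck word of semilength 7, so the count is C_7. So Y = C_7 = 429.
X − Y = 58786 − 429 = 58357.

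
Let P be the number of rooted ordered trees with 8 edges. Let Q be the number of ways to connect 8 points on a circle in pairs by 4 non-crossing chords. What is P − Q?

Rooted ordered trees with n edges are counted by C_n; here n = 8. So P = C_8 = 1430.
Non-crossing perfect matchings of 2n points on a circle are counted by C_n; with 8 points, n = 4. So Q = C_4 = 14.
P − Q = 1430 − 14 = 1416.

1416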